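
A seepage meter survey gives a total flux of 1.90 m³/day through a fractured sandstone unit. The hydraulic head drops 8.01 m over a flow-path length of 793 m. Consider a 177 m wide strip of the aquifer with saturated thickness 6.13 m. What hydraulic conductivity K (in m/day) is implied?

0.173

Cross-sectional area A = 177 × 6.13 = 1085 m².
Hydraulic gradient i = Δh / L = 8.01 / 793 = 0.01010.
From Q = K·A·i, K = Q / (A·i) = 1.90 / (1085 × 0.01010) = 0.1734 m/day.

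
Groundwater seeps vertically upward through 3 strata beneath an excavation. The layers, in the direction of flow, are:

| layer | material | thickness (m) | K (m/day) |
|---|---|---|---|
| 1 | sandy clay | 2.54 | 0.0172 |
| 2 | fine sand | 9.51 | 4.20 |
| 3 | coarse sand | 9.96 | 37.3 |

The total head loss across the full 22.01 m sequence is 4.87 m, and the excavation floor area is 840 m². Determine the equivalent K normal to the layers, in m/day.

Flow is perpendicular to layering, so the layers act in series and the equivalent K is the thickness-weighted harmonic mean.
Total thickness L = 2.54 + 9.51 + 9.96 = 22.01 m.
Σ(b_i/K_i) = 2.54/0.0172 + 9.51/4.20 + 9.96/37.3 = 150.2 d.
K_eq = L / Σ(b_i/K_i) = 22.01 / 150.2 = 0.1465 m/day.

0.147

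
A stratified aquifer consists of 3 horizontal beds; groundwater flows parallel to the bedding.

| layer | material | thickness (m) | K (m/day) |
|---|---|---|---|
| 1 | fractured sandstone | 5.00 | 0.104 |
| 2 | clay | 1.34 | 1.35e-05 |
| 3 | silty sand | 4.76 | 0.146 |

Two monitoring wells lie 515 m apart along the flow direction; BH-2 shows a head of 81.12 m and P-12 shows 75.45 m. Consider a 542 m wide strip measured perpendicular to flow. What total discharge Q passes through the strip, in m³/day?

7.25

Flow is parallel to layering, so each bed carries its own Darcy discharge and the transmissivities add.
Σ(K_i·b_i) = 0.104×5.00 + 1.35e-05×1.34 + 0.146×4.76 = 1.215 m²/day.
Hydraulic gradient i = (81.12 − 75.45) / 515 = 5.67 / 515 = 0.01101.
Q = Σ(K_i·b_i) · W · i = 1.215 × 542 × 0.01101 = 7.250 m³/day.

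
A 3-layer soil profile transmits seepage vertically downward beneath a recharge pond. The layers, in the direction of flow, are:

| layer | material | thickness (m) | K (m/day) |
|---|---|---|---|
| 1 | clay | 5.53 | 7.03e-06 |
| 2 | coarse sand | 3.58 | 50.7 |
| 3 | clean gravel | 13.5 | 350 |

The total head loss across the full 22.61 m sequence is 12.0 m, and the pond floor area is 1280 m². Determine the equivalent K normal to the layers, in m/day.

Flow is perpendicular to layering, so the layers act in series and the equivalent K is the thickness-weighted harmonic mean.
Total thickness L = 5.53 + 3.58 + 13.5 = 22.61 m.
Σ(b_i/K_i) = 5.53/7.03e-06 + 3.58/50.7 + 13.5/350 = 7.866e+05 d.
K_eq = L / Σ(b_i/K_i) = 22.61 / 7.866e+05 = 2.874e-05 m/day.

2.87e-05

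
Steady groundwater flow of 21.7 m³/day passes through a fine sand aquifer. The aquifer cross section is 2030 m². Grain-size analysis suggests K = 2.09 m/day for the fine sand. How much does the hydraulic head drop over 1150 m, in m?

5.88

From Q = K·A·i, i = Q / (K·A) = 21.7 / (2.090 × 2030) = 0.005115.
Head loss Δh = i · L = 0.005115 × 1150 = 5.882 m.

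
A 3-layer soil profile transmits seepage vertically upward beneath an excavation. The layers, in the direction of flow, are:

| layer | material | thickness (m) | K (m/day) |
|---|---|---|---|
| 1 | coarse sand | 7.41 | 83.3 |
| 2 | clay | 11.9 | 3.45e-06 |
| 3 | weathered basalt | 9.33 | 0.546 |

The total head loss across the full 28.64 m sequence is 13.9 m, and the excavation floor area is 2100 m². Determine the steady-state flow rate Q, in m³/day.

Flow is perpendicular to layering, so the layers act in series and the equivalent K is the thickness-weighted harmonic mean.
Total thickness L = 7.41 + 11.9 + 9.33 = 28.64 m.
Σ(b_i/K_i) = 7.41/83.3 + 11.9/3.45e-06 + 9.33/0.546 = 3.449e+06 d.
K_eq = L / Σ(b_i/K_i) = 28.64 / 3.449e+06 = 8.303e-06 m/day.
Q = K_eq · A · (Δh/L) = 8.303e-06 × 2100 × (13.9/28.64) = 0.008463 m³/day.

0.00846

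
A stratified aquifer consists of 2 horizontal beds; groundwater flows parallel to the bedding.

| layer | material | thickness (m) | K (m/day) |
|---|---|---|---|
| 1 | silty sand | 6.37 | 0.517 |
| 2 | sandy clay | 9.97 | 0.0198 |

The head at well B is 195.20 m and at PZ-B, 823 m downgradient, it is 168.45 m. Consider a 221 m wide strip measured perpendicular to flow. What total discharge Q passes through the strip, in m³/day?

25.1

Flow is parallel to layering, so each bed carries its own Darcy discharge and the transmissivities add.
Σ(K_i·b_i) = 0.517×6.37 + 0.0198×9.97 = 3.491 m²/day.
Hydraulic gradient i = (195.20 − 168.45) / 823 = 26.75 / 823 = 0.03250.
Q = Σ(K_i·b_i) · W · i = 3.491 × 221 × 0.03250 = 25.07 m³/day.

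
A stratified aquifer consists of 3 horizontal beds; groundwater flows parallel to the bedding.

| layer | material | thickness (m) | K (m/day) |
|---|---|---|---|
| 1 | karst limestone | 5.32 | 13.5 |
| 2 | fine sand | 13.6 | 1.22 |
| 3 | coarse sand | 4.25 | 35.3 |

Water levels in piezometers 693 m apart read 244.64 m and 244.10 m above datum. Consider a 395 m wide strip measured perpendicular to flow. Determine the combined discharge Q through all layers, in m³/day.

Flow is parallel to layering, so each bed carries its own Darcy discharge and the transmissivities add.
Σ(K_i·b_i) = 13.5×5.32 + 1.22×13.6 + 35.3×4.25 = 238.4 m²/day.
Hydraulic gradient i = (244.64 − 244.10) / 693 = 0.54 / 693 = 0.0007792.
Q = Σ(K_i·b_i) · W · i = 238.4 × 395 × 0.0007792 = 73.39 m³/day.

73.4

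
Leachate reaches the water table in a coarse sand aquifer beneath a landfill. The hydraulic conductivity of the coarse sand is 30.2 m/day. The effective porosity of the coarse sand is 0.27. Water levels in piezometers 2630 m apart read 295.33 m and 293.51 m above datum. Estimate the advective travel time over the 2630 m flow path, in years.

Hydraulic gradient i = (295.33 − 293.51) / 2630 = 1.82 / 2630 = 0.0006920.
Darcy flux q = K · i = 30.20 × 0.0006920 = 0.02090 m/day.
Seepage velocity v = q / n_e = 0.02090 / 0.27 = 0.07740 m/day.
Travel time t = L / v = 2630 / 0.07740 = 33978 days = 93.03 years.

93.0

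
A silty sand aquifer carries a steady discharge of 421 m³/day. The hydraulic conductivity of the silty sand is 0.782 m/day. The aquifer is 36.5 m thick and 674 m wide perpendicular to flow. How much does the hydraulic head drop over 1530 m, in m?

Cross-sectional area A = 674 × 36.5 = 24601 m².
From Q = K·A·i, i = Q / (K·A) = 421 / (0.7820 × 24601) = 0.02188.
Head loss Δh = i · L = 0.02188 × 1530 = 33.48 m.

33.5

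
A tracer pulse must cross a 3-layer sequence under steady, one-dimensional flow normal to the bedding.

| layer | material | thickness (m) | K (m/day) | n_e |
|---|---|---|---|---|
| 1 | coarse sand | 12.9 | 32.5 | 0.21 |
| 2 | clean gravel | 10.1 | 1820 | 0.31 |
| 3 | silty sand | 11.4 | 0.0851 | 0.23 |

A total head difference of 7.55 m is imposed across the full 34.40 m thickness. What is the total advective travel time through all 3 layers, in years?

0.412

With flow normal to the layers, continuity requires the same specific discharge q through every layer.
Σ(b_i/K_i) = 12.9/32.5 + 10.1/1820 + 11.4/0.0851 = 134.4 d.
q = Δh / Σ(b_i/K_i) = 7.55 / 134.4 = 0.05619 m/day.
In each layer the seepage velocity is v_i = q/n_i, so the layer transit time is t_i = b_i·n_i / q:
  layer 1 (coarse sand): t_1 = 12.9 × 0.21 / 0.05619 = 48.21 d
  layer 2 (clean gravel): t_2 = 10.1 × 0.31 / 0.05619 = 55.72 d
  layer 3 (silty sand): t_3 = 11.4 × 0.23 / 0.05619 = 46.66 d
Total t = Σ t_i = 150.6 days = 0.4123 years.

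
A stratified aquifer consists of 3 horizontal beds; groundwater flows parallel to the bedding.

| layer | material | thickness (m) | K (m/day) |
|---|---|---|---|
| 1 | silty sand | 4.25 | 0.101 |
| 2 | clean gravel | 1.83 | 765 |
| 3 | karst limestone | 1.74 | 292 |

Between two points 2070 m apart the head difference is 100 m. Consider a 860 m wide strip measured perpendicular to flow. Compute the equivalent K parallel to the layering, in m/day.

244

Flow is parallel to layering, so each bed carries its own Darcy discharge and the transmissivities add.
Σ(K_i·b_i) = 0.101×4.25 + 765×1.83 + 292×1.74 = 1908 m²/day.
Total thickness b = 7.820 m, so K_eq = Σ(K_i·b_i)/b = 244.0 m/day.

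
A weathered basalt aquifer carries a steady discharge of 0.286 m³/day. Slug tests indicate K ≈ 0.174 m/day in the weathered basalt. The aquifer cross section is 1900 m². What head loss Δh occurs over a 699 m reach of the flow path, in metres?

0.605

From Q = K·A·i, i = Q / (K·A) = 0.286 / (0.1740 × 1900) = 0.0008651.
Head loss Δh = i · L = 0.0008651 × 699 = 0.6047 m.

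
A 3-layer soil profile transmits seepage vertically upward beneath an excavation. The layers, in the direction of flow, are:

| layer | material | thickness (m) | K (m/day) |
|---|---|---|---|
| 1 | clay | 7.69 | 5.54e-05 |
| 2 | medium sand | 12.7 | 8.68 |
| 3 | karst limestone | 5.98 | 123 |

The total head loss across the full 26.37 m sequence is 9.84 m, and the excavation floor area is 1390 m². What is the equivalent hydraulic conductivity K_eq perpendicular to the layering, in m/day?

0.000190

Flow is perpendicular to layering, so the layers act in series and the equivalent K is the thickness-weighted harmonic mean.
Total thickness L = 7.69 + 12.7 + 5.98 = 26.37 m.
Σ(b_i/K_i) = 7.69/5.54e-05 + 12.7/8.68 + 5.98/123 = 1.388e+05 d.
K_eq = L / Σ(b_i/K_i) = 26.37 / 1.388e+05 = 0.0001900 m/day.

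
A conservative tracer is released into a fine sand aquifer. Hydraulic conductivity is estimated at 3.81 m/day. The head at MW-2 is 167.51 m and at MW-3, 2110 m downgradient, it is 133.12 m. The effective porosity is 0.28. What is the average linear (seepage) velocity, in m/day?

0.222

Hydraulic gradient i = (167.51 − 133.12) / 2110 = 34.39 / 2110 = 0.01630.
Darcy flux q = K · i = 3.810 × 0.01630 = 0.06210 m/day.
Seepage velocity v = q / n_e = 0.06210 / 0.28 = 0.2218 m/day.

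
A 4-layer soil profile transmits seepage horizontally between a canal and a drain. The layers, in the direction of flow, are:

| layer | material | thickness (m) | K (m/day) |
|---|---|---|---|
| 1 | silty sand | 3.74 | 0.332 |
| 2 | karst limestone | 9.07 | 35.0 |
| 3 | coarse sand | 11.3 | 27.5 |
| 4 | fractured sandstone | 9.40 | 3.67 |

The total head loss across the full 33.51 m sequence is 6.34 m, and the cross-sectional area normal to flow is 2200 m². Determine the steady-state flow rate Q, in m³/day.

Flow is perpendicular to layering, so the layers act in series and the equivalent K is the thickness-weighted harmonic mean.
Total thickness L = 3.74 + 9.07 + 11.3 + 9.40 = 33.51 m.
Σ(b_i/K_i) = 3.74/0.332 + 9.07/35.0 + 11.3/27.5 + 9.40/3.67 = 14.50 d.
K_eq = L / Σ(b_i/K_i) = 33.51 / 14.50 = 2.312 m/day.
Q = K_eq · A · (Δh/L) = 2.312 × 2200 × (6.34/33.51) = 962.2 m³/day.

962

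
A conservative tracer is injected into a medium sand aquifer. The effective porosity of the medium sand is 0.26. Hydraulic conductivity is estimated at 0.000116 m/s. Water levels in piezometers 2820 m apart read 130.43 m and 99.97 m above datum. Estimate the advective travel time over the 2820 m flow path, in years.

18.5

Convert K: 0.000116 m/s × 86400 = 10.02 m/day.
Hydraulic gradient i = (130.43 − 99.97) / 2820 = 30.46 / 2820 = 0.01080.
Darcy flux q = K · i = 10.02 × 0.01080 = 0.1083 m/day.
Seepage velocity v = q / n_e = 0.1083 / 0.26 = 0.4164 m/day.
Travel time t = L / v = 2820 / 0.4164 = 6773 days = 18.54 years.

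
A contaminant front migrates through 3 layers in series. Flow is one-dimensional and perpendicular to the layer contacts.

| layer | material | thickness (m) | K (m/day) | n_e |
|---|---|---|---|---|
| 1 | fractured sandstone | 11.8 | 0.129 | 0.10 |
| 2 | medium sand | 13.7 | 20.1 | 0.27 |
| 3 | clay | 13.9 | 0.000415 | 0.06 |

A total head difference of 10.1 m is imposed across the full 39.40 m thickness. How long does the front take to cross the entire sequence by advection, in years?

52.0

With flow normal to the layers, continuity requires the same specific discharge q through every layer.
Σ(b_i/K_i) = 11.8/0.129 + 13.7/20.1 + 13.9/0.000415 = 33586 d.
q = Δh / Σ(b_i/K_i) = 10.1 / 33586 = 0.0003007 m/day.
In each layer the seepage velocity is v_i = q/n_i, so the layer transit time is t_i = b_i·n_i / q:
  layer 1 (fractured sandstone): t_1 = 11.8 × 0.10 / 0.0003007 = 3924 d
  layer 2 (medium sand): t_2 = 13.7 × 0.27 / 0.0003007 = 12301 d
  layer 3 (clay): t_3 = 13.9 × 0.06 / 0.0003007 = 2773 d
Total t = Σ t_i = 18998 days = 52.01 years.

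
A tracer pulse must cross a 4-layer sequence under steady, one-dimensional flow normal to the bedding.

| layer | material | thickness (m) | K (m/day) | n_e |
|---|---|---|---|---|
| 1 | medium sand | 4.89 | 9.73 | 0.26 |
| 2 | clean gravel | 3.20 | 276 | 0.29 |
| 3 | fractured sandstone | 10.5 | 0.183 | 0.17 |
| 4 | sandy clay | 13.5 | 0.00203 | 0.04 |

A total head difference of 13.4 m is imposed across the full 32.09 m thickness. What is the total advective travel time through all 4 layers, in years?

With flow normal to the layers, continuity requires the same specific discharge q through every layer.
Σ(b_i/K_i) = 4.89/9.73 + 3.20/276 + 10.5/0.183 + 13.5/0.00203 = 6708 d.
q = Δh / Σ(b_i/K_i) = 13.4 / 6708 = 0.001998 m/day.
In each layer the seepage velocity is v_i = q/n_i, so the layer transit time is t_i = b_i·n_i / q:
  layer 1 (medium sand): t_1 = 4.89 × 0.26 / 0.001998 = 636.5 d
  layer 2 (clean gravel): t_2 = 3.20 × 0.29 / 0.001998 = 464.6 d
  layer 3 (fractured sandstone): t_3 = 10.5 × 0.17 / 0.001998 = 893.6 d
  layer 4 (sandy clay): t_4 = 13.5 × 0.04 / 0.001998 = 270.3 d
Total t = Σ t_i = 2265 days = 6.201 years.

6.20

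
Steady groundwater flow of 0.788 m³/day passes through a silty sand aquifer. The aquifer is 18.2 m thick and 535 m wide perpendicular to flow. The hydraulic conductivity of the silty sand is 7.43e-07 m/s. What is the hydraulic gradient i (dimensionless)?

0.00126

Convert K: 7.43e-07 m/s × 86400 = 0.06420 m/day.
Cross-sectional area A = 535 × 18.2 = 9737 m².
From Q = K·A·i, i = Q / (K·A) = 0.788 / (0.06420 × 9737) = 0.001261.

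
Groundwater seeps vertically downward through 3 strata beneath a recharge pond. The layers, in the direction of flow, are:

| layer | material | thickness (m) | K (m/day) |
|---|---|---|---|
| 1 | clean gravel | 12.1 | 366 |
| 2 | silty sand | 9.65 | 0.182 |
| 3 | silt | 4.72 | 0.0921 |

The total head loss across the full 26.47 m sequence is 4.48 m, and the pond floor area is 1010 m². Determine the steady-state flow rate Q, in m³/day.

43.4

Flow is perpendicular to layering, so the layers act in series and the equivalent K is the thickness-weighted harmonic mean.
Total thickness L = 12.1 + 9.65 + 4.72 = 26.47 m.
Σ(b_i/K_i) = 12.1/366 + 9.65/0.182 + 4.72/0.0921 = 104.3 d.
K_eq = L / Σ(b_i/K_i) = 26.47 / 104.3 = 0.2538 m/day.
Q = K_eq · A · (Δh/L) = 0.2538 × 1010 × (4.48/26.47) = 43.38 m³/day.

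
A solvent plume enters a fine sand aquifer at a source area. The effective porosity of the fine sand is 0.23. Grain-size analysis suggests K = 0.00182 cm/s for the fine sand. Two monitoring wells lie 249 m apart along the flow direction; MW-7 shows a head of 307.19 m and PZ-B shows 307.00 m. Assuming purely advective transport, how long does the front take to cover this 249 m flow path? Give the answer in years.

Convert K: 0.00182 cm/s × 864 = 1.572 m/day.
Hydraulic gradient i = (307.19 − 307.00) / 249 = 0.19 / 249 = 0.0007631.
Darcy flux q = K · i = 1.572 × 0.0007631 = 0.001200 m/day.
Seepage velocity v = q / n_e = 0.001200 / 0.23 = 0.005217 m/day.
Travel time t = L / v = 249 / 0.005217 = 47730 days = 130.7 years.

131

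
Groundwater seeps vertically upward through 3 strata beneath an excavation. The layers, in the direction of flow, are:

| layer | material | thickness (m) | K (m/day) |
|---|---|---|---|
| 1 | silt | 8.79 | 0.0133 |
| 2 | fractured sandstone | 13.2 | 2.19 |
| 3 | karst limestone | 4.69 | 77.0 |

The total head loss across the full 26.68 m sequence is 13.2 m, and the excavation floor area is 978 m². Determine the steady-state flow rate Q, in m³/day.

Flow is perpendicular to layering, so the layers act in series and the equivalent K is the thickness-weighted harmonic mean.
Total thickness L = 8.79 + 13.2 + 4.69 = 26.68 m.
Σ(b_i/K_i) = 8.79/0.0133 + 13.2/2.19 + 4.69/77.0 = 667.0 d.
K_eq = L / Σ(b_i/K_i) = 26.68 / 667.0 = 0.04000 m/day.
Q = K_eq · A · (Δh/L) = 0.04000 × 978 × (13.2/26.68) = 19.35 m³/day.

19.4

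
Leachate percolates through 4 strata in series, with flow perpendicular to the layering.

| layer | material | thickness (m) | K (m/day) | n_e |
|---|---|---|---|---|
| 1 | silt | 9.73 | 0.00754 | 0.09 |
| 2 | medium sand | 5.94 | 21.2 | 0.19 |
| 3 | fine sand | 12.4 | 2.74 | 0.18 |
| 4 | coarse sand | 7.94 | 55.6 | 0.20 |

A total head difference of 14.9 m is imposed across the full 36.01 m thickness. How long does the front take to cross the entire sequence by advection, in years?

1.39

With flow normal to the layers, continuity requires the same specific discharge q through every layer.
Σ(b_i/K_i) = 9.73/0.00754 + 5.94/21.2 + 12.4/2.74 + 7.94/55.6 = 1295 d.
q = Δh / Σ(b_i/K_i) = 14.9 / 1295 = 0.01150 m/day.
In each layer the seepage velocity is v_i = q/n_i, so the layer transit time is t_i = b_i·n_i / q:
  layer 1 (silt): t_1 = 9.73 × 0.09 / 0.01150 = 76.13 d
  layer 2 (medium sand): t_2 = 5.94 × 0.19 / 0.01150 = 98.12 d
  layer 3 (fine sand): t_3 = 12.4 × 0.18 / 0.01150 = 194.0 d
  layer 4 (coarse sand): t_4 = 7.94 × 0.20 / 0.01150 = 138.1 d
Total t = Σ t_i = 506.4 days = 1.386 years.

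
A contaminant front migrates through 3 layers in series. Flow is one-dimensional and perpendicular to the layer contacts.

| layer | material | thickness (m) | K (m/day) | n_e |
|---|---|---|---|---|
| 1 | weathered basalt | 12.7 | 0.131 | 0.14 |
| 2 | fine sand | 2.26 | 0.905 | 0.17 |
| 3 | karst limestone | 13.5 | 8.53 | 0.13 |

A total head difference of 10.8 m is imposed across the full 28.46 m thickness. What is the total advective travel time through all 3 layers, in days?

36.6

With flow normal to the layers, continuity requires the same specific discharge q through every layer.
Σ(b_i/K_i) = 12.7/0.131 + 2.26/0.905 + 13.5/8.53 = 101.0 d.
q = Δh / Σ(b_i/K_i) = 10.8 / 101.0 = 0.1069 m/day.
In each layer the seepage velocity is v_i = q/n_i, so the layer transit time is t_i = b_i·n_i / q:
  layer 1 (weathered basalt): t_1 = 12.7 × 0.14 / 0.1069 = 16.63 d
  layer 2 (fine sand): t_2 = 2.26 × 0.17 / 0.1069 = 3.594 d
  layer 3 (karst limestone): t_3 = 13.5 × 0.13 / 0.1069 = 16.42 d
Total t = Σ t_i = 36.64 days.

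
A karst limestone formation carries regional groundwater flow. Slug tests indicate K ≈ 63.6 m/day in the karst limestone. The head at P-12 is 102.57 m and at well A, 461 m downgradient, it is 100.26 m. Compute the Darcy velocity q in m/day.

0.319

Hydraulic gradient i = (102.57 − 100.26) / 461 = 2.31 / 461 = 0.005011.
Specific discharge q = K · i = 63.60 × 0.005011 = 0.3187 m/day.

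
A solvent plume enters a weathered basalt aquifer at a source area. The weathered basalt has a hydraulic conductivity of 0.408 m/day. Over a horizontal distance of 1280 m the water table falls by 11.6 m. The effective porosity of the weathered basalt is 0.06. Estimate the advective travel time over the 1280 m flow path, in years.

56.9

Hydraulic gradient i = Δh / L = 11.6 / 1280 = 0.009062.
Darcy flux q = K · i = 0.4080 × 0.009062 = 0.003697 m/day.
Seepage velocity v = q / n_e = 0.003697 / 0.06 = 0.06162 m/day.
Travel time t = L / v = 1280 / 0.06162 = 20771 days = 56.87 years.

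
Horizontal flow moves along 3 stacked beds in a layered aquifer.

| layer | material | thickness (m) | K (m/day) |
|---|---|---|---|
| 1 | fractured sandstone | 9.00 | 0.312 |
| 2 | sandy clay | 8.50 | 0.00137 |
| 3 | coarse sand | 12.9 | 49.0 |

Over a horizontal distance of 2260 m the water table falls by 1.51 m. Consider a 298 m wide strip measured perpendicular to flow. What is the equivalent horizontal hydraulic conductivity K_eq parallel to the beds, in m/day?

Flow is parallel to layering, so each bed carries its own Darcy discharge and the transmissivities add.
Σ(K_i·b_i) = 0.312×9.00 + 0.00137×8.50 + 49.0×12.9 = 634.9 m²/day.
Total thickness b = 30.40 m, so K_eq = Σ(K_i·b_i)/b = 20.89 m/day.

20.9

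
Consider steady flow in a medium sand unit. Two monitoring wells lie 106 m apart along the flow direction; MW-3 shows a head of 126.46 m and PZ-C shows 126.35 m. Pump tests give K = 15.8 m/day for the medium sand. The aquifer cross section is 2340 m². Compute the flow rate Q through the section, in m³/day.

38.4

Hydraulic gradient i = (126.46 − 126.35) / 106 = 0.11 / 106 = 0.001038.
Darcy's law: Q = K · A · i = 15.80 × 2340 × 0.001038 = 38.37 m³/day.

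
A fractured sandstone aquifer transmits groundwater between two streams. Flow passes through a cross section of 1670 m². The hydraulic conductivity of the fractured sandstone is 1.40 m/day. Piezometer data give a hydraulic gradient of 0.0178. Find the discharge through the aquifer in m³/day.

41.6

Hydraulic gradient i = 0.0178.
Darcy's law: Q = K · A · i = 1.400 × 1670 × 0.01780 = 41.62 m³/day.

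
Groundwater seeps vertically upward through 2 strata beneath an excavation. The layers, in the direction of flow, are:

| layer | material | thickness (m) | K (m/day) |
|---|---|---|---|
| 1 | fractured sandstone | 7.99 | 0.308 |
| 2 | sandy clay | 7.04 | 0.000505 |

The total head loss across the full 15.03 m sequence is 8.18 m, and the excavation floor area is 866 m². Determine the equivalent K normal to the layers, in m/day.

Flow is perpendicular to layering, so the layers act in series and the equivalent K is the thickness-weighted harmonic mean.
Total thickness L = 7.99 + 7.04 = 15.03 m.
Σ(b_i/K_i) = 7.99/0.308 + 7.04/0.000505 = 13967 d.
K_eq = L / Σ(b_i/K_i) = 15.03 / 13967 = 0.001076 m/day.

0.00108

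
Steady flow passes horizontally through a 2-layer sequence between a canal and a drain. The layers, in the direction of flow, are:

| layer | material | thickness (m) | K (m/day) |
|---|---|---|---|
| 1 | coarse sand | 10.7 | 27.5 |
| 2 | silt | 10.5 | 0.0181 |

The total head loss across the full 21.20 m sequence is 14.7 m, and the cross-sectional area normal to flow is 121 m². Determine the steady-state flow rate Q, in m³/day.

Flow is perpendicular to layering, so the layers act in series and the equivalent K is the thickness-weighted harmonic mean.
Total thickness L = 10.7 + 10.5 = 21.20 m.
Σ(b_i/K_i) = 10.7/27.5 + 10.5/0.0181 = 580.5 d.
K_eq = L / Σ(b_i/K_i) = 21.20 / 580.5 = 0.03652 m/day.
Q = K_eq · A · (Δh/L) = 0.03652 × 121 × (14.7/21.20) = 3.064 m³/day.

3.06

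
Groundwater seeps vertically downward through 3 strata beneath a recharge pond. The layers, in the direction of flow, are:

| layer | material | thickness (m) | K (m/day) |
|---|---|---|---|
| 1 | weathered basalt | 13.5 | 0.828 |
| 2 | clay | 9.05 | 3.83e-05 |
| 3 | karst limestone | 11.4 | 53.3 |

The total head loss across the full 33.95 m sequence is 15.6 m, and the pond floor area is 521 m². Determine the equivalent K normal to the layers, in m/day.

0.000144

Flow is perpendicular to layering, so the layers act in series and the equivalent K is the thickness-weighted harmonic mean.
Total thickness L = 13.5 + 9.05 + 11.4 = 33.95 m.
Σ(b_i/K_i) = 13.5/0.828 + 9.05/3.83e-05 + 11.4/53.3 = 2.363e+05 d.
K_eq = L / Σ(b_i/K_i) = 33.95 / 2.363e+05 = 0.0001437 m/day.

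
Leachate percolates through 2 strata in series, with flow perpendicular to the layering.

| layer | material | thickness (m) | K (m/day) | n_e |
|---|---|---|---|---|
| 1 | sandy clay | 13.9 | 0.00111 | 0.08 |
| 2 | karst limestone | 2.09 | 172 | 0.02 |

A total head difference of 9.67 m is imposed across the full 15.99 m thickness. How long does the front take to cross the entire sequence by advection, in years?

4.09

With flow normal to the layers, continuity requires the same specific discharge q through every layer.
Σ(b_i/K_i) = 13.9/0.00111 + 2.09/172 = 12523 d.
q = Δh / Σ(b_i/K_i) = 9.67 / 12523 = 0.0007722 m/day.
In each layer the seepage velocity is v_i = q/n_i, so the layer transit time is t_i = b_i·n_i / q:
  layer 1 (sandy clay): t_1 = 13.9 × 0.08 / 0.0007722 = 1440 d
  layer 2 (karst limestone): t_2 = 2.09 × 0.02 / 0.0007722 = 54.13 d
Total t = Σ t_i = 1494 days = 4.091 years.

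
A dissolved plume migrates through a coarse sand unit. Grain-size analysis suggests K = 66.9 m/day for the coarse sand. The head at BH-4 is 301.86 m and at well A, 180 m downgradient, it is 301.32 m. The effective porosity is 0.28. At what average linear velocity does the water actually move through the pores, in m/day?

Hydraulic gradient i = (301.86 − 301.32) / 180 = 0.54 / 180 = 0.003000.
Darcy flux q = K · i = 66.90 × 0.003000 = 0.2007 m/day.
Seepage velocity v = q / n_e = 0.2007 / 0.28 = 0.7168 m/day.

0.717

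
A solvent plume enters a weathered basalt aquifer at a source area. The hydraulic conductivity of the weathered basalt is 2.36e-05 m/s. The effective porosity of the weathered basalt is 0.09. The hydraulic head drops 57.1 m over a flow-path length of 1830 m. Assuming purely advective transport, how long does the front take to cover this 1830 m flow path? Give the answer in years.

Convert K: 2.36e-05 m/s × 86400 = 2.039 m/day.
Hydraulic gradient i = Δh / L = 57.1 / 1830 = 0.03120.
Darcy flux q = K · i = 2.039 × 0.03120 = 0.06362 m/day.
Seepage velocity v = q / n_e = 0.06362 / 0.09 = 0.7069 m/day.
Travel time t = L / v = 1830 / 0.7069 = 2589 days = 7.087 years.

7.09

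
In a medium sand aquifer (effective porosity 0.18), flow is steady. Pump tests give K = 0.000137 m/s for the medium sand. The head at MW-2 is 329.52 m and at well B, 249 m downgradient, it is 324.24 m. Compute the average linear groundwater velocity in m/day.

1.39

Convert K: 0.000137 m/s × 86400 = 11.84 m/day.
Hydraulic gradient i = (329.52 − 324.24) / 249 = 5.28 / 249 = 0.02120.
Darcy flux q = K · i = 11.84 × 0.02120 = 0.2510 m/day.
Seepage velocity v = q / n_e = 0.2510 / 0.18 = 1.394 m/day.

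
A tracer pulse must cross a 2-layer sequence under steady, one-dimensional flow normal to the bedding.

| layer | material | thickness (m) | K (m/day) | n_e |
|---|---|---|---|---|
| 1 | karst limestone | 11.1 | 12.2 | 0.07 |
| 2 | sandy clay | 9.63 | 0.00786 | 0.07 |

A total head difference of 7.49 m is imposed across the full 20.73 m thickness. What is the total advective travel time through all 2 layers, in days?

With flow normal to the layers, continuity requires the same specific discharge q through every layer.
Σ(b_i/K_i) = 11.1/12.2 + 9.63/0.00786 = 1226 d.
q = Δh / Σ(b_i/K_i) = 7.49 / 1226 = 0.006109 m/day.
In each layer the seepage velocity is v_i = q/n_i, so the layer transit time is t_i = b_i·n_i / q:
  layer 1 (karst limestone): t_1 = 11.1 × 0.07 / 0.006109 = 127.2 d
  layer 2 (sandy clay): t_2 = 9.63 × 0.07 / 0.006109 = 110.3 d
Total t = Σ t_i = 237.5 days.

238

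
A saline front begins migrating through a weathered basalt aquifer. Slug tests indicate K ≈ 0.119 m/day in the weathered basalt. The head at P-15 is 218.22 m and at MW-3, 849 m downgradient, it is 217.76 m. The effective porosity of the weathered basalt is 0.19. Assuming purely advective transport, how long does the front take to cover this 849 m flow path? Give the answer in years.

Hydraulic gradient i = (218.22 − 217.76) / 849 = 0.46 / 849 = 0.0005418.
Darcy flux q = K · i = 0.1190 × 0.0005418 = 6.448e-05 m/day.
Seepage velocity v = q / n_e = 6.448e-05 / 0.19 = 0.0003393 m/day.
Travel time t = L / v = 849 / 0.0003393 = 2.502e+06 days = 6850 years.

6850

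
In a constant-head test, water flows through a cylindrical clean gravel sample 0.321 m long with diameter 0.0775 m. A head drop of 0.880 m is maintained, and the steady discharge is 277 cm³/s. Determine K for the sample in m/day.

1850

Cross-sectional area A = π·(d/2)² = π × (0.0775/2)² = 0.004717 m².
Convert discharge: 277 cm³/s = 0.0002770 m³/s.
Darcy's law rearranged: K = Q·L / (A·Δh) = 0.0002770 × 0.321 / (0.004717 × 0.880) = 0.02142 m/s = 1851 m/day.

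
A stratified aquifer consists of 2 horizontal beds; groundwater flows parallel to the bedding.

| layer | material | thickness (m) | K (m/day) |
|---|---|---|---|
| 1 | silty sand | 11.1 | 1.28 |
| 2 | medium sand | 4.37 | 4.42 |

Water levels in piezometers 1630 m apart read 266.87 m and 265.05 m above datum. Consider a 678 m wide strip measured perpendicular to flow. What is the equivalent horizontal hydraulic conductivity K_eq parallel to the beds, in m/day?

Flow is parallel to layering, so each bed carries its own Darcy discharge and the transmissivities add.
Σ(K_i·b_i) = 1.28×11.1 + 4.42×4.37 = 33.52 m²/day.
Total thickness b = 15.47 m, so K_eq = Σ(K_i·b_i)/b = 2.167 m/day.

2.17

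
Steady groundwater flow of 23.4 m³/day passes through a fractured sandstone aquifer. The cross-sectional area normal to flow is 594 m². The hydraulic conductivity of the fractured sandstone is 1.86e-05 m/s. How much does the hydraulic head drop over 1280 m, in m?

Convert K: 1.86e-05 m/s × 86400 = 1.607 m/day.
From Q = K·A·i, i = Q / (K·A) = 23.4 / (1.607 × 594.0) = 0.02451.
Head loss Δh = i · L = 0.02451 × 1280 = 31.38 m.

31.4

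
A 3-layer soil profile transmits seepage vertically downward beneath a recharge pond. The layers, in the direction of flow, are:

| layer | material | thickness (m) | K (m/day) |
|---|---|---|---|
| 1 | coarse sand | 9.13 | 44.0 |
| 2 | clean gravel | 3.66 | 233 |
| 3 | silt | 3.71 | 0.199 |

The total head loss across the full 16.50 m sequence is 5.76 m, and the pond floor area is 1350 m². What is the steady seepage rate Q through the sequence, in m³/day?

Flow is perpendicular to layering, so the layers act in series and the equivalent K is the thickness-weighted harmonic mean.
Total thickness L = 9.13 + 3.66 + 3.71 = 16.50 m.
Σ(b_i/K_i) = 9.13/44.0 + 3.66/233 + 3.71/0.199 = 18.87 d.
K_eq = L / Σ(b_i/K_i) = 16.50 / 18.87 = 0.8746 m/day.
Q = K_eq · A · (Δh/L) = 0.8746 × 1350 × (5.76/16.50) = 412.2 m³/day.

412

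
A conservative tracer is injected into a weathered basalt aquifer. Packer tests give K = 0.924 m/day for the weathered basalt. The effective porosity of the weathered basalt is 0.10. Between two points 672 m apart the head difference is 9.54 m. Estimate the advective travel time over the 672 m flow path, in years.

14.0

Hydraulic gradient i = Δh / L = 9.54 / 672 = 0.01420.
Darcy flux q = K · i = 0.9240 × 0.01420 = 0.01312 m/day.
Seepage velocity v = q / n_e = 0.01312 / 0.10 = 0.1312 m/day.
Travel time t = L / v = 672 / 0.1312 = 5123 days = 14.03 years.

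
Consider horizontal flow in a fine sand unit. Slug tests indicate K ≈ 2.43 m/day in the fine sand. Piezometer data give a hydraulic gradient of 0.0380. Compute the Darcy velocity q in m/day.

Hydraulic gradient i = 0.0380.
Specific discharge q = K · i = 2.430 × 0.03800 = 0.09234 m/day.

0.0923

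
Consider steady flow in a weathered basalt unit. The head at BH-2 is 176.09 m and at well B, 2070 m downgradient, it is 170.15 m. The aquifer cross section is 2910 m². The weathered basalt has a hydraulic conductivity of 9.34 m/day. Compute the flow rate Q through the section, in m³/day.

78.0

Hydraulic gradient i = (176.09 − 170.15) / 2070 = 5.94 / 2070 = 0.002870.
Darcy's law: Q = K · A · i = 9.340 × 2910 × 0.002870 = 77.99 m³/day.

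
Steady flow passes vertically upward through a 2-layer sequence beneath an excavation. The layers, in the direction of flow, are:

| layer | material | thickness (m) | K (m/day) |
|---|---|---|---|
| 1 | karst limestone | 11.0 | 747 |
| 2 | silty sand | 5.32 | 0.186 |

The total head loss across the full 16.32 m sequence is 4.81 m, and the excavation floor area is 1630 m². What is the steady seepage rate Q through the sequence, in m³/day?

Flow is perpendicular to layering, so the layers act in series and the equivalent K is the thickness-weighted harmonic mean.
Total thickness L = 11.0 + 5.32 = 16.32 m.
Σ(b_i/K_i) = 11.0/747 + 5.32/0.186 = 28.62 d.
K_eq = L / Σ(b_i/K_i) = 16.32 / 28.62 = 0.5703 m/day.
Q = K_eq · A · (Δh/L) = 0.5703 × 1630 × (4.81/16.32) = 274.0 m³/day.

274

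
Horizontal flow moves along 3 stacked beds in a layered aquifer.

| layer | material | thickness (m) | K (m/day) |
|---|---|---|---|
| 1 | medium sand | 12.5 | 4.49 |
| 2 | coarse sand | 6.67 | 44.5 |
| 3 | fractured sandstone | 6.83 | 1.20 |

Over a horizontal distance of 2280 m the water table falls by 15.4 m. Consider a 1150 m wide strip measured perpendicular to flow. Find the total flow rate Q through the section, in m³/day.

2810

Flow is parallel to layering, so each bed carries its own Darcy discharge and the transmissivities add.
Σ(K_i·b_i) = 4.49×12.5 + 44.5×6.67 + 1.20×6.83 = 361.1 m²/day.
Hydraulic gradient i = Δh / L = 15.4 / 2280 = 0.006754.
Q = Σ(K_i·b_i) · W · i = 361.1 × 1150 × 0.006754 = 2805 m³/day.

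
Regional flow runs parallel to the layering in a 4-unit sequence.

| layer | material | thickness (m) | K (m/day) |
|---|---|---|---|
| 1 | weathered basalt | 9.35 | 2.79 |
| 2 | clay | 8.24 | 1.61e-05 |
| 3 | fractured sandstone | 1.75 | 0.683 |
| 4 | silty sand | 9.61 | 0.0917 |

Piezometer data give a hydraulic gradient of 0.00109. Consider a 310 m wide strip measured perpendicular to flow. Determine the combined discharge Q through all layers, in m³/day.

Flow is parallel to layering, so each bed carries its own Darcy discharge and the transmissivities add.
Σ(K_i·b_i) = 2.79×9.35 + 1.61e-05×8.24 + 0.683×1.75 + 0.0917×9.61 = 28.16 m²/day.
Hydraulic gradient i = 0.00109.
Q = Σ(K_i·b_i) · W · i = 28.16 × 310 × 0.001090 = 9.516 m³/day.

9.52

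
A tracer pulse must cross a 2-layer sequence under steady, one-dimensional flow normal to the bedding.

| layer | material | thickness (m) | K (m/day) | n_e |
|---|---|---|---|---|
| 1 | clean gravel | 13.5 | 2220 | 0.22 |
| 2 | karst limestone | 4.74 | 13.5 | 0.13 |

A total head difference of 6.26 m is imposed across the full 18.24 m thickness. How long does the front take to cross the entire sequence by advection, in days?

0.205

With flow normal to the layers, continuity requires the same specific discharge q through every layer.
Σ(b_i/K_i) = 13.5/2220 + 4.74/13.5 = 0.3572 d.
q = Δh / Σ(b_i/K_i) = 6.26 / 0.3572 = 17.53 m/day.
In each layer the seepage velocity is v_i = q/n_i, so the layer transit time is t_i = b_i·n_i / q:
  layer 1 (clean gravel): t_1 = 13.5 × 0.22 / 17.53 = 0.1695 d
  layer 2 (karst limestone): t_2 = 4.74 × 0.13 / 17.53 = 0.03516 d
Total t = Σ t_i = 0.2046 days.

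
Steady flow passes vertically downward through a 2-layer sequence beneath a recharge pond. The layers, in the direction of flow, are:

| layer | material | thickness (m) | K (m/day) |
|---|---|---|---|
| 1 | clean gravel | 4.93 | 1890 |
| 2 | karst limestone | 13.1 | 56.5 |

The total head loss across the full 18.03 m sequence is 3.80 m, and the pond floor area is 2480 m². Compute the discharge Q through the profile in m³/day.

40200

Flow is perpendicular to layering, so the layers act in series and the equivalent K is the thickness-weighted harmonic mean.
Total thickness L = 4.93 + 13.1 = 18.03 m.
Σ(b_i/K_i) = 4.93/1890 + 13.1/56.5 = 0.2345 d.
K_eq = L / Σ(b_i/K_i) = 18.03 / 0.2345 = 76.90 m/day.
Q = K_eq · A · (Δh/L) = 76.90 × 2480 × (3.80/18.03) = 40193 m³/day.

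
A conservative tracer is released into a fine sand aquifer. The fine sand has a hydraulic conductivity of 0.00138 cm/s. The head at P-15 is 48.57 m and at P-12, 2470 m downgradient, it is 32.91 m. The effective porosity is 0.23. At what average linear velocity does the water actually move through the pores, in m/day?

Convert K: 0.00138 cm/s × 864 = 1.192 m/day.
Hydraulic gradient i = (48.57 − 32.91) / 2470 = 15.66 / 2470 = 0.006340.
Darcy flux q = K · i = 1.192 × 0.006340 = 0.007559 m/day.
Seepage velocity v = q / n_e = 0.007559 / 0.23 = 0.03287 m/day.

0.0329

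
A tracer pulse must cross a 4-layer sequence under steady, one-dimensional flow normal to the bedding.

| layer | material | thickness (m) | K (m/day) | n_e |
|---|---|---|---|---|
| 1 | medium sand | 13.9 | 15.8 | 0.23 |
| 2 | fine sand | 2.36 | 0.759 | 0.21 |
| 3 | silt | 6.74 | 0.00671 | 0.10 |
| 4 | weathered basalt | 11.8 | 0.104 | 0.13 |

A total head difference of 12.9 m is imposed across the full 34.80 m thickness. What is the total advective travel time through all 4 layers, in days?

With flow normal to the layers, continuity requires the same specific discharge q through every layer.
Σ(b_i/K_i) = 13.9/15.8 + 2.36/0.759 + 6.74/0.00671 + 11.8/0.104 = 1122 d.
q = Δh / Σ(b_i/K_i) = 12.9 / 1122 = 0.01150 m/day.
In each layer the seepage velocity is v_i = q/n_i, so the layer transit time is t_i = b_i·n_i / q:
  layer 1 (medium sand): t_1 = 13.9 × 0.23 / 0.01150 = 278.0 d
  layer 2 (fine sand): t_2 = 2.36 × 0.21 / 0.01150 = 43.10 d
  layer 3 (silt): t_3 = 6.74 × 0.10 / 0.01150 = 58.62 d
  layer 4 (weathered basalt): t_4 = 11.8 × 0.13 / 0.01150 = 133.4 d
Total t = Σ t_i = 513.2 days.

513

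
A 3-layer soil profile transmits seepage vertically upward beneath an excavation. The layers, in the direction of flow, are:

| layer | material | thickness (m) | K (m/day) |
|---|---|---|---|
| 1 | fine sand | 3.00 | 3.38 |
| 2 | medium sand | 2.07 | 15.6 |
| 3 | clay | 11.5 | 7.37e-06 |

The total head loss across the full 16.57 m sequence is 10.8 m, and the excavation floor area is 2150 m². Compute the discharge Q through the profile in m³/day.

Flow is perpendicular to layering, so the layers act in series and the equivalent K is the thickness-weighted harmonic mean.
Total thickness L = 3.00 + 2.07 + 11.5 = 16.57 m.
Σ(b_i/K_i) = 3.00/3.38 + 2.07/15.6 + 11.5/7.37e-06 = 1.560e+06 d.
K_eq = L / Σ(b_i/K_i) = 16.57 / 1.560e+06 = 1.062e-05 m/day.
Q = K_eq · A · (Δh/L) = 1.062e-05 × 2150 × (10.8/16.57) = 0.01488 m³/day.

0.0149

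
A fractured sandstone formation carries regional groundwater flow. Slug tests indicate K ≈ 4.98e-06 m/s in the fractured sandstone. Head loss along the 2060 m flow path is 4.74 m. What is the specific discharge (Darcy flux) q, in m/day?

Convert K: 4.98e-06 m/s × 86400 = 0.4303 m/day.
Hydraulic gradient i = Δh / L = 4.74 / 2060 = 0.002301.
Specific discharge q = K · i = 0.4303 × 0.002301 = 0.0009900 m/day.

0.000990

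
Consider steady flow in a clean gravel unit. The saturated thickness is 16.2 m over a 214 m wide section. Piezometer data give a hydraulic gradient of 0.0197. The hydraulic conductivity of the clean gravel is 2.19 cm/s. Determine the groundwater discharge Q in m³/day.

129000

Convert K: 2.19 cm/s × 864 = 1892 m/day.
Cross-sectional area A = 214 × 16.2 = 3467 m².
Hydraulic gradient i = 0.0197.
Darcy's law: Q = K · A · i = 1892 × 3467 × 0.01970 = 1.292e+05 m³/day.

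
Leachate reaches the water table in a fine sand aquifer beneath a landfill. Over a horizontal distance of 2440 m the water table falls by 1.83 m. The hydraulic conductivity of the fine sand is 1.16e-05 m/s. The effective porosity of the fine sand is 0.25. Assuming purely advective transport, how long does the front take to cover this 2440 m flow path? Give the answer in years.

Convert K: 1.16e-05 m/s × 86400 = 1.002 m/day.
Hydraulic gradient i = Δh / L = 1.83 / 2440 = 0.0007500.
Darcy flux q = K · i = 1.002 × 0.0007500 = 0.0007517 m/day.
Seepage velocity v = q / n_e = 0.0007517 / 0.25 = 0.003007 m/day.
Travel time t = L / v = 2440 / 0.003007 = 8.115e+05 days = 2222 years.

2220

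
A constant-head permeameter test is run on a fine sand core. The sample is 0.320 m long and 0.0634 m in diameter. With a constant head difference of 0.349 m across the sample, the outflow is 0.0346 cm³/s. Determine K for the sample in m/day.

0.868

Cross-sectional area A = π·(d/2)² = π × (0.0634/2)² = 0.003157 m².
Convert discharge: 0.0346 cm³/s = 3.460e-08 m³/s.
Darcy's law rearranged: K = Q·L / (A·Δh) = 3.460e-08 × 0.320 / (0.003157 × 0.349) = 1.005e-05 m/s = 0.8683 m/day.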